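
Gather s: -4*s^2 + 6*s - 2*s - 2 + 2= -4*s^2 + 4*s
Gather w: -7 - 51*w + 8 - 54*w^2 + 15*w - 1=-54*w^2 - 36*w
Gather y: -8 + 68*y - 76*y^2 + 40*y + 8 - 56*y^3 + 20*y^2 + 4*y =-56*y^3 - 56*y^2 + 112*y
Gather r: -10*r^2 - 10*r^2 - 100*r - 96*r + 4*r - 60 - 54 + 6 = -20*r^2 - 192*r - 108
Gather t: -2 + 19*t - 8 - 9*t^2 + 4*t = -9*t^2 + 23*t - 10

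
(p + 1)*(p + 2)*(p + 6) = p^3 + 9*p^2 + 20*p + 12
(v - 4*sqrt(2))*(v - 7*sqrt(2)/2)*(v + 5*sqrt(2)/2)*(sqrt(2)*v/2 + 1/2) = sqrt(2)*v^4/2 - 9*v^3/2 - 29*sqrt(2)*v^2/4 + 261*v/4 + 35*sqrt(2)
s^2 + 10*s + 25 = (s + 5)^2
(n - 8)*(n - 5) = n^2 - 13*n + 40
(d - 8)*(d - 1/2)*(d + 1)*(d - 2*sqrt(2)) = d^4 - 15*d^3/2 - 2*sqrt(2)*d^3 - 9*d^2/2 + 15*sqrt(2)*d^2 + 4*d + 9*sqrt(2)*d - 8*sqrt(2)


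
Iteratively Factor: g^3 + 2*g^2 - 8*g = (g + 4)*(g^2 - 2*g) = (g - 2)*(g + 4)*(g)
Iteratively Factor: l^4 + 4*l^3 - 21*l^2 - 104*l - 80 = (l + 1)*(l^3 + 3*l^2 - 24*l - 80) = (l + 1)*(l + 4)*(l^2 - l - 20) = (l + 1)*(l + 4)^2*(l - 5)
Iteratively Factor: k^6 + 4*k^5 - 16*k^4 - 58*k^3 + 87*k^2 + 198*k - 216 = (k - 2)*(k^5 + 6*k^4 - 4*k^3 - 66*k^2 - 45*k + 108) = (k - 2)*(k + 3)*(k^4 + 3*k^3 - 13*k^2 - 27*k + 36) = (k - 2)*(k + 3)*(k + 4)*(k^3 - k^2 - 9*k + 9) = (k - 2)*(k - 1)*(k + 3)*(k + 4)*(k^2 - 9) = (k - 2)*(k - 1)*(k + 3)^2*(k + 4)*(k - 3)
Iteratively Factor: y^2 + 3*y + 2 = (y + 2)*(y + 1)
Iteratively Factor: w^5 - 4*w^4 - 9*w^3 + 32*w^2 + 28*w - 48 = (w - 1)*(w^4 - 3*w^3 - 12*w^2 + 20*w + 48) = (w - 4)*(w - 1)*(w^3 + w^2 - 8*w - 12) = (w - 4)*(w - 1)*(w + 2)*(w^2 - w - 6) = (w - 4)*(w - 3)*(w - 1)*(w + 2)*(w + 2)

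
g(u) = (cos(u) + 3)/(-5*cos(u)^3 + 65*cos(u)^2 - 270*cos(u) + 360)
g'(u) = (cos(u) + 3)*(-15*sin(u)*cos(u)^2 + 130*sin(u)*cos(u) - 270*sin(u))/(-5*cos(u)^3 + 65*cos(u)^2 - 270*cos(u) + 360)^2 - sin(u)/(-5*cos(u)^3 + 65*cos(u)^2 - 270*cos(u) + 360)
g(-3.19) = 0.00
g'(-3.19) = -0.00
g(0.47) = 0.02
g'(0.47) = -0.01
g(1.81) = 0.01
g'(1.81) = -0.01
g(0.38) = 0.02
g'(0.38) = -0.01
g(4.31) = 0.01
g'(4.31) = 0.01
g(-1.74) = 0.01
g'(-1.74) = 0.01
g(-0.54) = 0.02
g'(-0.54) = 0.01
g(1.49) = 0.01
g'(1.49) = -0.01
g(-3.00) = 0.00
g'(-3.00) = 0.00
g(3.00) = 0.00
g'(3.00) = 0.00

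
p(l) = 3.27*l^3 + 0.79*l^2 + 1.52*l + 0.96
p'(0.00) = 1.52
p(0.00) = 0.96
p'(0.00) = 1.52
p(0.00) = 0.96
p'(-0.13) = 1.48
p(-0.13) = 0.77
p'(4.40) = 198.39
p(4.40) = 301.49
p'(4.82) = 237.05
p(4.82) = 392.82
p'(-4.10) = 159.95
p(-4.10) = -217.36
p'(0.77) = 8.55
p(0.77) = 4.09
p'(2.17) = 51.14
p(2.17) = 41.39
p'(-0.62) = 4.31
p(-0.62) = -0.46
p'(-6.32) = 383.37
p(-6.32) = -802.56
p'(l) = 9.81*l^2 + 1.58*l + 1.52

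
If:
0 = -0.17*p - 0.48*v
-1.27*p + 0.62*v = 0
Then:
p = 0.00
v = 0.00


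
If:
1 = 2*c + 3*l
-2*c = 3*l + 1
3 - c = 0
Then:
No Solution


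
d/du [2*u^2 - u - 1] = 4*u - 1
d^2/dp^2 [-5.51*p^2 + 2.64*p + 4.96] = -11.0200000000000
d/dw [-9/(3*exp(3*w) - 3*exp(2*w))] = 3*(3*exp(w) - 2)*exp(-2*w)/(1 - exp(w))^2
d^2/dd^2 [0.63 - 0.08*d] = 0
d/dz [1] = 0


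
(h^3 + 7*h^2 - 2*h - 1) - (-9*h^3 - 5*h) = 10*h^3 + 7*h^2 + 3*h - 1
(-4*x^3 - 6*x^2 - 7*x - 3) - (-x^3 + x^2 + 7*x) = -3*x^3 - 7*x^2 - 14*x - 3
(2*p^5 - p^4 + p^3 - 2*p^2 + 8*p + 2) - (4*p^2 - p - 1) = 2*p^5 - p^4 + p^3 - 6*p^2 + 9*p + 3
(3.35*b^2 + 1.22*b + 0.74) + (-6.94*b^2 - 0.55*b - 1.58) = -3.59*b^2 + 0.67*b - 0.84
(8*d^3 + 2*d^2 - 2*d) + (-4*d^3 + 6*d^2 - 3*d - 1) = 4*d^3 + 8*d^2 - 5*d - 1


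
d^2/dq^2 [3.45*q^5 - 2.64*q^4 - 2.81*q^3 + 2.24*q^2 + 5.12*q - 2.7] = 69.0*q^3 - 31.68*q^2 - 16.86*q + 4.48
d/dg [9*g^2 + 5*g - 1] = 18*g + 5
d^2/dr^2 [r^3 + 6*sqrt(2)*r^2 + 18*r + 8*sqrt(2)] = 6*r + 12*sqrt(2)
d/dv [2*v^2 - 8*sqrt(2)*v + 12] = 4*v - 8*sqrt(2)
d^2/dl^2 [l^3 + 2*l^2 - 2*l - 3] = 6*l + 4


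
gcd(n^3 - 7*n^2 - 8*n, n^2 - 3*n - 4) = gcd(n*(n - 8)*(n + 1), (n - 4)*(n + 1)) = n + 1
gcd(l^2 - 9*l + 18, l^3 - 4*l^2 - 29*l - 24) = 1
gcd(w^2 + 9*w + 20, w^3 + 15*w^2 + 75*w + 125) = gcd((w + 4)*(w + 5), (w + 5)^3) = w + 5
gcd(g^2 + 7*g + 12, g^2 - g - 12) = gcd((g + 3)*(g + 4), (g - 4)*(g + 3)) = g + 3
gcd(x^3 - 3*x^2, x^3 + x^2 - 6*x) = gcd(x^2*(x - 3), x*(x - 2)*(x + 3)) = x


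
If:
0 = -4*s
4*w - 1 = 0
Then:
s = 0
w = 1/4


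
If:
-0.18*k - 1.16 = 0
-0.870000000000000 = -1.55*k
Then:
No Solution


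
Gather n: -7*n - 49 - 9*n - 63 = -16*n - 112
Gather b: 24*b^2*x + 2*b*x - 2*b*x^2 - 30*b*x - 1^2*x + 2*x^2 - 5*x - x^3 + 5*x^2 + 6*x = 24*b^2*x + b*(-2*x^2 - 28*x) - x^3 + 7*x^2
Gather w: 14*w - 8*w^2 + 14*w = -8*w^2 + 28*w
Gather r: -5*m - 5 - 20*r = -5*m - 20*r - 5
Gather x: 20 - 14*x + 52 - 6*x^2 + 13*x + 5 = -6*x^2 - x + 77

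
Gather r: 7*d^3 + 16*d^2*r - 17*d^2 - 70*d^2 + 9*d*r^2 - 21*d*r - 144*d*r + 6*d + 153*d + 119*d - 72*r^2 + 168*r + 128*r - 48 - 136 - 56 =7*d^3 - 87*d^2 + 278*d + r^2*(9*d - 72) + r*(16*d^2 - 165*d + 296) - 240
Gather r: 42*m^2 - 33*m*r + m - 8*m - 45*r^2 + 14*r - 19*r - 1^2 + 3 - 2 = 42*m^2 - 7*m - 45*r^2 + r*(-33*m - 5)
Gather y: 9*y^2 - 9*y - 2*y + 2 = 9*y^2 - 11*y + 2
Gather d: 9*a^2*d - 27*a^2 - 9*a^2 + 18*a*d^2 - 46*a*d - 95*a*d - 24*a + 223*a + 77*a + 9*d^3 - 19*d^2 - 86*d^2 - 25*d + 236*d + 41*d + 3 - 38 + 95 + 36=-36*a^2 + 276*a + 9*d^3 + d^2*(18*a - 105) + d*(9*a^2 - 141*a + 252) + 96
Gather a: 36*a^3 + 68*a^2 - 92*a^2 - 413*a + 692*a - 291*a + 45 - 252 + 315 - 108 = 36*a^3 - 24*a^2 - 12*a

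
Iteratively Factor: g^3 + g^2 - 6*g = (g - 2)*(g^2 + 3*g) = g*(g - 2)*(g + 3)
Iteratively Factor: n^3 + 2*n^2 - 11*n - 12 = (n + 4)*(n^2 - 2*n - 3) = (n - 3)*(n + 4)*(n + 1)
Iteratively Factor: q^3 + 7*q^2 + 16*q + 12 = (q + 2)*(q^2 + 5*q + 6) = (q + 2)^2*(q + 3)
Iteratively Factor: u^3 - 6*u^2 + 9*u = (u)*(u^2 - 6*u + 9) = u*(u - 3)*(u - 3)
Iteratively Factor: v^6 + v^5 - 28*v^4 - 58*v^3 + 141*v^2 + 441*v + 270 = (v + 1)*(v^5 - 28*v^3 - 30*v^2 + 171*v + 270) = (v - 3)*(v + 1)*(v^4 + 3*v^3 - 19*v^2 - 87*v - 90) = (v - 3)*(v + 1)*(v + 2)*(v^3 + v^2 - 21*v - 45) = (v - 5)*(v - 3)*(v + 1)*(v + 2)*(v^2 + 6*v + 9) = (v - 5)*(v - 3)*(v + 1)*(v + 2)*(v + 3)*(v + 3)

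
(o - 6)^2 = o^2 - 12*o + 36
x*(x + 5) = x^2 + 5*x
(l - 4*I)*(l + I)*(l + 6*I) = l^3 + 3*I*l^2 + 22*l + 24*I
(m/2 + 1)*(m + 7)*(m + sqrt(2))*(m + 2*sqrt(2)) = m^4/2 + 3*sqrt(2)*m^3/2 + 9*m^3/2 + 9*m^2 + 27*sqrt(2)*m^2/2 + 18*m + 21*sqrt(2)*m + 28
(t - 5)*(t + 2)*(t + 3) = t^3 - 19*t - 30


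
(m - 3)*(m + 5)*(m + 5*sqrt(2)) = m^3 + 2*m^2 + 5*sqrt(2)*m^2 - 15*m + 10*sqrt(2)*m - 75*sqrt(2)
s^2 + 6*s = s*(s + 6)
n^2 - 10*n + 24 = (n - 6)*(n - 4)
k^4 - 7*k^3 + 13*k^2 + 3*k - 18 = (k - 3)^2*(k - 2)*(k + 1)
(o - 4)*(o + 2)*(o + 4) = o^3 + 2*o^2 - 16*o - 32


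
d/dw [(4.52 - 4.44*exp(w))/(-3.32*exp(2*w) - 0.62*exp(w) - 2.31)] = (-14.7408*exp(2*w) + 30.0128*exp(w) + 13.0588)*exp(w)/(11.0224*exp(4*w) + 4.1168*exp(3*w) + 15.7228*exp(2*w) + 2.8644*exp(w) + 5.3361)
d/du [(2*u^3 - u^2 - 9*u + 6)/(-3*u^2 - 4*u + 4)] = (-6*u^4 - 16*u^3 + u^2 + 28*u - 12)/(9*u^4 + 24*u^3 - 8*u^2 - 32*u + 16)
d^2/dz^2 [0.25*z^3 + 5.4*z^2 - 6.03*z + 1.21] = 1.5*z + 10.8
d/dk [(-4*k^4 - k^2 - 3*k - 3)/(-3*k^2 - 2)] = (24*k^5 + 32*k^3 - 9*k^2 - 14*k + 6)/(9*k^4 + 12*k^2 + 4)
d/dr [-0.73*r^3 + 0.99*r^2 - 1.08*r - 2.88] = -2.19*r^2 + 1.98*r - 1.08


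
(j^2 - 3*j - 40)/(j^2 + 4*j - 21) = (j^2 - 3*j - 40)/(j^2 + 4*j - 21)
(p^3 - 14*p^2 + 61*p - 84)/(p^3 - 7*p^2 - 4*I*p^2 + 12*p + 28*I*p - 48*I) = (p - 7)/(p - 4*I)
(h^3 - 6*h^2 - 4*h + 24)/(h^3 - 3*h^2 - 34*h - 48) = (h^2 - 8*h + 12)/(h^2 - 5*h - 24)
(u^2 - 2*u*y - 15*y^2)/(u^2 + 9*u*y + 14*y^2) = (u^2 - 2*u*y - 15*y^2)/(u^2 + 9*u*y + 14*y^2)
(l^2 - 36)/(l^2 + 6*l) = (l - 6)/l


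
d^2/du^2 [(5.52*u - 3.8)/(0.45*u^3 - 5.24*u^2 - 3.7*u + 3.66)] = (6.7068*u^5 - 87.33096*u^4 + 464.879904*u^3 - 697.16856*u^2 + 230.693808*u - 100.29616)/(0.091125*u^9 - 3.1833*u^8 + 34.82001*u^7 - 89.306774*u^6 - 338.07954*u^5 + 49.714248*u^4 + 393.19154*u^3 - 60.262632*u^2 - 148.69116*u + 49.027896)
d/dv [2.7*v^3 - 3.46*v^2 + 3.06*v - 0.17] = 8.1*v^2 - 6.92*v + 3.06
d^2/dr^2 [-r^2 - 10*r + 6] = -2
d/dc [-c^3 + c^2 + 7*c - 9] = -3*c^2 + 2*c + 7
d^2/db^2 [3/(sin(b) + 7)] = 3*(7*sin(b) + cos(b)^2 + 1)/(sin(b) + 7)^3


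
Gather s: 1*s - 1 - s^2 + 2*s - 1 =-s^2 + 3*s - 2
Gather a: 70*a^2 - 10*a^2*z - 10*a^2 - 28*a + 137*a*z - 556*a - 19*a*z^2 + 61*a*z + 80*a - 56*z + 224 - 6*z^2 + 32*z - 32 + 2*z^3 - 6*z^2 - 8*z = a^2*(60 - 10*z) + a*(-19*z^2 + 198*z - 504) + 2*z^3 - 12*z^2 - 32*z + 192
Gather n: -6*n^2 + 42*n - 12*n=-6*n^2 + 30*n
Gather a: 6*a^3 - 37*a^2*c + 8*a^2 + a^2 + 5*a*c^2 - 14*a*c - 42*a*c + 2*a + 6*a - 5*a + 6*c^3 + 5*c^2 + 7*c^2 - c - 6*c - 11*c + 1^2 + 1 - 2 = 6*a^3 + a^2*(9 - 37*c) + a*(5*c^2 - 56*c + 3) + 6*c^3 + 12*c^2 - 18*c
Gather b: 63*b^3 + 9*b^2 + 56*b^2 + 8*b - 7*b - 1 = 63*b^3 + 65*b^2 + b - 1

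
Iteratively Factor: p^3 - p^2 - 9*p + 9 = (p + 3)*(p^2 - 4*p + 3) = (p - 3)*(p + 3)*(p - 1)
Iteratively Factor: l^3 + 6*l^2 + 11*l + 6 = (l + 3)*(l^2 + 3*l + 2) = (l + 2)*(l + 3)*(l + 1)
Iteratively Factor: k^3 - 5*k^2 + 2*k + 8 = (k + 1)*(k^2 - 6*k + 8) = (k - 4)*(k + 1)*(k - 2)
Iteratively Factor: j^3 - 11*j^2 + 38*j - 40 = (j - 4)*(j^2 - 7*j + 10) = (j - 5)*(j - 4)*(j - 2)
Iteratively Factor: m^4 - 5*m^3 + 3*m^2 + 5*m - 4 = (m + 1)*(m^3 - 6*m^2 + 9*m - 4) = (m - 1)*(m + 1)*(m^2 - 5*m + 4) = (m - 4)*(m - 1)*(m + 1)*(m - 1)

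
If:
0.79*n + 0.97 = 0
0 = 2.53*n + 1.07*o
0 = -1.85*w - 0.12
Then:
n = -1.23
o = 2.90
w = -0.06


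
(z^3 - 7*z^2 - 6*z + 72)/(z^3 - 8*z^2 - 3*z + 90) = (z - 4)/(z - 5)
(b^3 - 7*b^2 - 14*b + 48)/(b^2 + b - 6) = b - 8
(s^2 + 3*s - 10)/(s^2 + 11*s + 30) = (s - 2)/(s + 6)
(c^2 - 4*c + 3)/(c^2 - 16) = (c^2 - 4*c + 3)/(c^2 - 16)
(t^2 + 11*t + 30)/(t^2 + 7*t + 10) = (t + 6)/(t + 2)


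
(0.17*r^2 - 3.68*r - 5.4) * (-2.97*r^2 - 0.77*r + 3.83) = -0.5049*r^4 + 10.7987*r^3 + 19.5227*r^2 - 9.9364*r - 20.682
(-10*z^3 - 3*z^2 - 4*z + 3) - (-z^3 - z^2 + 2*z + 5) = -9*z^3 - 2*z^2 - 6*z - 2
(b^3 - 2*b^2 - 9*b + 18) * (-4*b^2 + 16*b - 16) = -4*b^5 + 24*b^4 - 12*b^3 - 184*b^2 + 432*b - 288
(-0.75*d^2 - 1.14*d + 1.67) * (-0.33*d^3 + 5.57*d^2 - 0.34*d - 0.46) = 0.2475*d^5 - 3.8013*d^4 - 6.6459*d^3 + 10.0345*d^2 - 0.0434*d - 0.7682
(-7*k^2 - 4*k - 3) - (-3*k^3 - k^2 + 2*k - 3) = 3*k^3 - 6*k^2 - 6*k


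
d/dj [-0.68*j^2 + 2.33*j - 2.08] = 2.33 - 1.36*j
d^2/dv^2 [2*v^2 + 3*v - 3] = 4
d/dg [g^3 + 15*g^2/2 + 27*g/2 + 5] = 3*g^2 + 15*g + 27/2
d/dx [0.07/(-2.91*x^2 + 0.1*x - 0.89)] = (0.4074*x - 0.007)/(2.91*x^2 - 0.1*x + 0.89)^2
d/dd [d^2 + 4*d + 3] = 2*d + 4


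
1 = 1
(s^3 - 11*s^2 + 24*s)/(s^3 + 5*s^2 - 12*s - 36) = s*(s - 8)/(s^2 + 8*s + 12)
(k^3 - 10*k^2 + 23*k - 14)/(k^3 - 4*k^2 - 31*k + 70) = (k - 1)/(k + 5)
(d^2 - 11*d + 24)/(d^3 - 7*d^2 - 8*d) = (d - 3)/(d*(d + 1))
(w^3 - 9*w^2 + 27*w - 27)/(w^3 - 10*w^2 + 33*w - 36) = (w - 3)/(w - 4)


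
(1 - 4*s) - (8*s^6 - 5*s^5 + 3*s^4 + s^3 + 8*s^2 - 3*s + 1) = -8*s^6 + 5*s^5 - 3*s^4 - s^3 - 8*s^2 - s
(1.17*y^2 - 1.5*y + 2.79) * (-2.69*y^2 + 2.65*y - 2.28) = -3.1473*y^4 + 7.1355*y^3 - 14.1477*y^2 + 10.8135*y - 6.3612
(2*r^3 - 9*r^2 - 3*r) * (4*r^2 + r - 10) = 8*r^5 - 34*r^4 - 41*r^3 + 87*r^2 + 30*r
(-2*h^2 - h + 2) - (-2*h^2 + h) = 2 - 2*h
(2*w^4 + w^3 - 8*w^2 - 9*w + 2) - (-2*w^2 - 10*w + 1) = 2*w^4 + w^3 - 6*w^2 + w + 1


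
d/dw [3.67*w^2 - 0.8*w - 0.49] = 7.34*w - 0.8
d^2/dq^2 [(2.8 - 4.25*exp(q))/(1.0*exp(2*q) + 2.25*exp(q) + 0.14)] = (-4.25*exp(4*q) + 20.7625*exp(3*q) + 22.47*exp(2*q) + 13.94575*exp(q) - 0.9653)*exp(q)/(1.0*exp(6*q) + 6.75*exp(5*q) + 15.6075*exp(4*q) + 13.280625*exp(3*q) + 2.18505*exp(2*q) + 0.1323*exp(q) + 0.002744)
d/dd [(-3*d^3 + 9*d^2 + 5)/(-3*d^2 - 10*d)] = (9*d^4 + 60*d^3 - 90*d^2 + 30*d + 50)/(d^2*(9*d^2 + 60*d + 100))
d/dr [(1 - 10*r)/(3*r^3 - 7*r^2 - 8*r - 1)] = (60*r^3 - 79*r^2 + 14*r + 18)/(9*r^6 - 42*r^5 + r^4 + 106*r^3 + 78*r^2 + 16*r + 1)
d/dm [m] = 1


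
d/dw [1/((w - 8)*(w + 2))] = 2*(3 - w)/(w^4 - 12*w^3 + 4*w^2 + 192*w + 256)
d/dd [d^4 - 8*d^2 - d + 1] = 4*d^3 - 16*d - 1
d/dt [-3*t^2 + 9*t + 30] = 9 - 6*t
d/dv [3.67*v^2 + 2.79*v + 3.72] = 7.34*v + 2.79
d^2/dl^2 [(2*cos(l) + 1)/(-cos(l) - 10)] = 19*(sin(l)^2 + 10*cos(l) + 1)/(cos(l) + 10)^3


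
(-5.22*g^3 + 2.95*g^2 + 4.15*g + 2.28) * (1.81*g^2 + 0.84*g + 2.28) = -9.4482*g^5 + 0.954700000000001*g^4 - 1.9121*g^3 + 14.3388*g^2 + 11.3772*g + 5.1984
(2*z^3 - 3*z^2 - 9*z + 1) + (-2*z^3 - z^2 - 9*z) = -4*z^2 - 18*z + 1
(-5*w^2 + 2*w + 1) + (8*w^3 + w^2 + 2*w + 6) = 8*w^3 - 4*w^2 + 4*w + 7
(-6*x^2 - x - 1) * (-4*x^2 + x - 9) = 24*x^4 - 2*x^3 + 57*x^2 + 8*x + 9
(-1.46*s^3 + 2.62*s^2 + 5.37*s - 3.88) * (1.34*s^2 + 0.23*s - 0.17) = -1.9564*s^5 + 3.175*s^4 + 8.0466*s^3 - 4.4095*s^2 - 1.8053*s + 0.6596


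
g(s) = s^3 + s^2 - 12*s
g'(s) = 3*s^2 + 2*s - 12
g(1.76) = -12.57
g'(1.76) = 0.81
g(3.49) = 12.81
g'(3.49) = 31.52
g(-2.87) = 19.04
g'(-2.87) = 6.97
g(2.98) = -0.42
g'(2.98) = 20.60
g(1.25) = -11.48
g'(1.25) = -4.81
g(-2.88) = 18.97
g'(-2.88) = 7.12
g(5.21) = 106.04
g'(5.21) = 79.85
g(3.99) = 31.56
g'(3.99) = 43.74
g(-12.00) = -1440.00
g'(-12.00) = 396.00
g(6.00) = 180.00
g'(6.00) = 108.00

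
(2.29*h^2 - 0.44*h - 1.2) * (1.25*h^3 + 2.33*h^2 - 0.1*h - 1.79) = 2.8625*h^5 + 4.7857*h^4 - 2.7542*h^3 - 6.8511*h^2 + 0.9076*h + 2.148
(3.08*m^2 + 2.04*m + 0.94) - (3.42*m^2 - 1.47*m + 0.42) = -0.34*m^2 + 3.51*m + 0.52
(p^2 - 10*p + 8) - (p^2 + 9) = -10*p - 1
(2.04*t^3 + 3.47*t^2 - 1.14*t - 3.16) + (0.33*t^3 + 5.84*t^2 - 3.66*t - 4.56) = 2.37*t^3 + 9.31*t^2 - 4.8*t - 7.72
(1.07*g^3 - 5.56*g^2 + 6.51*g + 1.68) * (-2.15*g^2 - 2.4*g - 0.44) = -2.3005*g^5 + 9.386*g^4 - 1.1233*g^3 - 16.7896*g^2 - 6.8964*g - 0.7392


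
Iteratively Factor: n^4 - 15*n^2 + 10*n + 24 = (n - 2)*(n^3 + 2*n^2 - 11*n - 12) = (n - 3)*(n - 2)*(n^2 + 5*n + 4) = (n - 3)*(n - 2)*(n + 4)*(n + 1)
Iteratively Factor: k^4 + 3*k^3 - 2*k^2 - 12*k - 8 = (k + 2)*(k^3 + k^2 - 4*k - 4) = (k + 2)^2*(k^2 - k - 2) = (k - 2)*(k + 2)^2*(k + 1)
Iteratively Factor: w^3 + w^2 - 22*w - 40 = (w - 5)*(w^2 + 6*w + 8) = (w - 5)*(w + 2)*(w + 4)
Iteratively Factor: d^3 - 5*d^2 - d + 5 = (d + 1)*(d^2 - 6*d + 5) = (d - 1)*(d + 1)*(d - 5)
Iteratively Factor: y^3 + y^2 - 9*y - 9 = (y + 1)*(y^2 - 9) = (y + 1)*(y + 3)*(y - 3)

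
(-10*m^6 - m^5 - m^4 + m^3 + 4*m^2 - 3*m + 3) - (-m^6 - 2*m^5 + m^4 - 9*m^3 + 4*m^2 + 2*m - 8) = -9*m^6 + m^5 - 2*m^4 + 10*m^3 - 5*m + 11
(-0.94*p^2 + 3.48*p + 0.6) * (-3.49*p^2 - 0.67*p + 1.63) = 3.2806*p^4 - 11.5154*p^3 - 5.9578*p^2 + 5.2704*p + 0.978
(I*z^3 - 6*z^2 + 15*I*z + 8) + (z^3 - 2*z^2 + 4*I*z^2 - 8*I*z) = z^3 + I*z^3 - 8*z^2 + 4*I*z^2 + 7*I*z + 8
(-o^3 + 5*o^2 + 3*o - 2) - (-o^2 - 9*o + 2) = -o^3 + 6*o^2 + 12*o - 4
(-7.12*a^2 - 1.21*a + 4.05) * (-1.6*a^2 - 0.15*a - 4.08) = 11.392*a^4 + 3.004*a^3 + 22.7511*a^2 + 4.3293*a - 16.524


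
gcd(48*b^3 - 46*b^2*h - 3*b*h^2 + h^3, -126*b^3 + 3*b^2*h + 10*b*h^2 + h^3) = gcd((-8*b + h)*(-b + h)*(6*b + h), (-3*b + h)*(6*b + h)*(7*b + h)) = 6*b + h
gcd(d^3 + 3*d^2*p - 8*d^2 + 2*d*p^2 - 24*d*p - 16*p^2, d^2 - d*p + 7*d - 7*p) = 1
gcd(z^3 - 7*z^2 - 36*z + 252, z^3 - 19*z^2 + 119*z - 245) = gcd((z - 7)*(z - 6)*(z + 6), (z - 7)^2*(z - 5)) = z - 7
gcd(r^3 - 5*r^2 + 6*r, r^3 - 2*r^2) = r^2 - 2*r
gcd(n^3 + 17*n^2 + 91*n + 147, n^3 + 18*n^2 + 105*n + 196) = n^2 + 14*n + 49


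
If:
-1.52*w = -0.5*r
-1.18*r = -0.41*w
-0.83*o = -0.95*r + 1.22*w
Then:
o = 0.00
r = 0.00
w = 0.00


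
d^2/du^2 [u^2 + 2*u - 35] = 2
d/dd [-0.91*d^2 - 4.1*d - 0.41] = -1.82*d - 4.1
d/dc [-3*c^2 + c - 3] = 1 - 6*c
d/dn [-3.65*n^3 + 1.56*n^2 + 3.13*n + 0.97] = -10.95*n^2 + 3.12*n + 3.13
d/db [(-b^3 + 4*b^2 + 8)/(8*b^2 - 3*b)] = 2*(-4*b^4 + 3*b^3 - 6*b^2 - 64*b + 12)/(b^2*(64*b^2 - 48*b + 9))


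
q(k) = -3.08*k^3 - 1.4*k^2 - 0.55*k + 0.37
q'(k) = -9.24*k^2 - 2.8*k - 0.55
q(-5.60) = 500.44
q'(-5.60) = -274.64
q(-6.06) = 637.73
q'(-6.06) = -322.91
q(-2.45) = 38.61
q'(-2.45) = -49.15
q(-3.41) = 108.09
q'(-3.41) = -98.45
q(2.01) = -31.40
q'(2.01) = -43.51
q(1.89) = -26.46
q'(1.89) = -38.85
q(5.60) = -587.51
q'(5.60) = -306.00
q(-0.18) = 0.44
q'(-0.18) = -0.35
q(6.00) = -718.61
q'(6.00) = -349.99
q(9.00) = -2363.30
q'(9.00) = -774.19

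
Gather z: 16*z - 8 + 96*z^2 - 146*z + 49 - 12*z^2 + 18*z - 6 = 84*z^2 - 112*z + 35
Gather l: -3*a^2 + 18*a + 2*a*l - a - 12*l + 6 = -3*a^2 + 17*a + l*(2*a - 12) + 6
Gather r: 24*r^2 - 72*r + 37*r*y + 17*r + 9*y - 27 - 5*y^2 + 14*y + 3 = 24*r^2 + r*(37*y - 55) - 5*y^2 + 23*y - 24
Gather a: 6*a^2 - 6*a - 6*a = 6*a^2 - 12*a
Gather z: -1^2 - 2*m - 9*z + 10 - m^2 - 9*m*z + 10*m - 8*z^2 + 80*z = -m^2 + 8*m - 8*z^2 + z*(71 - 9*m) + 9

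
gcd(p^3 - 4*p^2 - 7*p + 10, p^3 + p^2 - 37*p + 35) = p^2 - 6*p + 5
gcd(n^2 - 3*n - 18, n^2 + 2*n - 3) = n + 3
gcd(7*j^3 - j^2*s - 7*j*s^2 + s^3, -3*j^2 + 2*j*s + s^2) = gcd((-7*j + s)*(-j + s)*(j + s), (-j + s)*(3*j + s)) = -j + s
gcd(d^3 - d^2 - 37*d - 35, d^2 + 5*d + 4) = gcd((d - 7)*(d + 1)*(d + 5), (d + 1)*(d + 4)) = d + 1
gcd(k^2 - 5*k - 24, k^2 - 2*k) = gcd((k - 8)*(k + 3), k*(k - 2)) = 1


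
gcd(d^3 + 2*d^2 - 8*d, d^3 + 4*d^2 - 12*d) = d^2 - 2*d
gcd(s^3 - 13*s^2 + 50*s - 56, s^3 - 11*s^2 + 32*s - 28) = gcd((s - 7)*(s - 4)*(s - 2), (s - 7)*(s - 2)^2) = s^2 - 9*s + 14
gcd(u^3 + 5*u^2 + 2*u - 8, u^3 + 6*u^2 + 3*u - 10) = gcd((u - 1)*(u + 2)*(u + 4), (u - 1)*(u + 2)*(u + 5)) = u^2 + u - 2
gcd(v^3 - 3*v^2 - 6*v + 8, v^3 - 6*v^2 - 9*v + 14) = v^2 + v - 2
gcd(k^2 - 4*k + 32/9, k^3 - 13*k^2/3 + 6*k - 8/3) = k - 4/3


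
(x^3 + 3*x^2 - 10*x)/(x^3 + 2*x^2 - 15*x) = (x - 2)/(x - 3)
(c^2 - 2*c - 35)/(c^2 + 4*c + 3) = (c^2 - 2*c - 35)/(c^2 + 4*c + 3)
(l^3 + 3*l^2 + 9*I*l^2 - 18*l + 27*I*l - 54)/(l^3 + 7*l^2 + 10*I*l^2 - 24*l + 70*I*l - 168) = (l^2 + 3*l*(1 + I) + 9*I)/(l^2 + l*(7 + 4*I) + 28*I)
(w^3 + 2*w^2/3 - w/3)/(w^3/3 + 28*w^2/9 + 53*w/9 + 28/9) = 3*w*(3*w - 1)/(3*w^2 + 25*w + 28)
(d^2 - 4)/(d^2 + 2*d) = (d - 2)/d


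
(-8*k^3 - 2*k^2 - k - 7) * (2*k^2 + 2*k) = -16*k^5 - 20*k^4 - 6*k^3 - 16*k^2 - 14*k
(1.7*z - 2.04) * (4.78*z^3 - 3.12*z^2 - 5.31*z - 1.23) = 8.126*z^4 - 15.0552*z^3 - 2.6622*z^2 + 8.7414*z + 2.5092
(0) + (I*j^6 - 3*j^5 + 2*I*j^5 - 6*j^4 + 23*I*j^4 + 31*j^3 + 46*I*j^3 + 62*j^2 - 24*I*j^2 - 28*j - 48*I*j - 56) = I*j^6 - 3*j^5 + 2*I*j^5 - 6*j^4 + 23*I*j^4 + 31*j^3 + 46*I*j^3 + 62*j^2 - 24*I*j^2 - 28*j - 48*I*j - 56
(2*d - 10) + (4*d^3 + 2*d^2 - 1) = 4*d^3 + 2*d^2 + 2*d - 11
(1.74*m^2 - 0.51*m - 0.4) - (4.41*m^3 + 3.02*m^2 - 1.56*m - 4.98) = -4.41*m^3 - 1.28*m^2 + 1.05*m + 4.58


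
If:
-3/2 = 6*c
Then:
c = -1/4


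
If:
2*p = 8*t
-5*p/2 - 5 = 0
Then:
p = -2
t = -1/2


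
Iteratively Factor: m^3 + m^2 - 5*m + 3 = (m + 3)*(m^2 - 2*m + 1) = (m - 1)*(m + 3)*(m - 1)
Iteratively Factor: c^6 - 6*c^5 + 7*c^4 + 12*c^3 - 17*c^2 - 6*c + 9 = (c + 1)*(c^5 - 7*c^4 + 14*c^3 - 2*c^2 - 15*c + 9) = (c + 1)^2*(c^4 - 8*c^3 + 22*c^2 - 24*c + 9) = (c - 3)*(c + 1)^2*(c^3 - 5*c^2 + 7*c - 3) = (c - 3)^2*(c + 1)^2*(c^2 - 2*c + 1) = (c - 3)^2*(c - 1)*(c + 1)^2*(c - 1)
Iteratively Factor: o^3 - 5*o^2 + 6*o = (o - 3)*(o^2 - 2*o) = (o - 3)*(o - 2)*(o)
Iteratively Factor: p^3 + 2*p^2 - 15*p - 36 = (p - 4)*(p^2 + 6*p + 9) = (p - 4)*(p + 3)*(p + 3)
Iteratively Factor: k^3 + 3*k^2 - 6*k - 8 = (k + 1)*(k^2 + 2*k - 8) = (k + 1)*(k + 4)*(k - 2)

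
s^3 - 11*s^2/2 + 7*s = s*(s - 7/2)*(s - 2)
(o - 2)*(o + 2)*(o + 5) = o^3 + 5*o^2 - 4*o - 20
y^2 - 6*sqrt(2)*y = y*(y - 6*sqrt(2))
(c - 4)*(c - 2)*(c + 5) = c^3 - c^2 - 22*c + 40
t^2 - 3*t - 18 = (t - 6)*(t + 3)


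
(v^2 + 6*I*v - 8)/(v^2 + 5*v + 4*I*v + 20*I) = (v + 2*I)/(v + 5)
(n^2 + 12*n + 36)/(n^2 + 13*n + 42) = (n + 6)/(n + 7)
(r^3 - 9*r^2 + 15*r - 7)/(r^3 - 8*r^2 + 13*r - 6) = (r - 7)/(r - 6)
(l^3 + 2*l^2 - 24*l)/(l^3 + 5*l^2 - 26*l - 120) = l*(l - 4)/(l^2 - l - 20)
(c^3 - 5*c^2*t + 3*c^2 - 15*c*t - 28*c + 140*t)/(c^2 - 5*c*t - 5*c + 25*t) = (c^2 + 3*c - 28)/(c - 5)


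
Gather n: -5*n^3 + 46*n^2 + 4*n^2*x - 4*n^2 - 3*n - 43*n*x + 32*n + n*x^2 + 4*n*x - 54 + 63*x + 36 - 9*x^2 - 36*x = -5*n^3 + n^2*(4*x + 42) + n*(x^2 - 39*x + 29) - 9*x^2 + 27*x - 18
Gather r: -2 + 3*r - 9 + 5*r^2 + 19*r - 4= 5*r^2 + 22*r - 15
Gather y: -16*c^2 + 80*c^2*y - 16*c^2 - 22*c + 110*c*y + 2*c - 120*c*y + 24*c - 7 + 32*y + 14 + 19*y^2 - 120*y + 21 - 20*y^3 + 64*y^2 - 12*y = -32*c^2 + 4*c - 20*y^3 + 83*y^2 + y*(80*c^2 - 10*c - 100) + 28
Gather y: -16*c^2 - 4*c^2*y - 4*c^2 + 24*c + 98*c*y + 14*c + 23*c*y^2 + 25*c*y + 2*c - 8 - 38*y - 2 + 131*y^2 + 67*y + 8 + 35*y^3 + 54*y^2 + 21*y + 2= -20*c^2 + 40*c + 35*y^3 + y^2*(23*c + 185) + y*(-4*c^2 + 123*c + 50)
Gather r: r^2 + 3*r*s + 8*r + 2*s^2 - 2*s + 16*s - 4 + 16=r^2 + r*(3*s + 8) + 2*s^2 + 14*s + 12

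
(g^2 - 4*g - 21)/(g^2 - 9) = (g - 7)/(g - 3)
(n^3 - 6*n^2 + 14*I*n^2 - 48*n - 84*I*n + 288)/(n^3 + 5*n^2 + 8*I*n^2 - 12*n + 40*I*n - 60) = (n^2 + n*(-6 + 8*I) - 48*I)/(n^2 + n*(5 + 2*I) + 10*I)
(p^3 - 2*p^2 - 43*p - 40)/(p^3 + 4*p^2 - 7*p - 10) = (p - 8)/(p - 2)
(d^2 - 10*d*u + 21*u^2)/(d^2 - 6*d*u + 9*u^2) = (-d + 7*u)/(-d + 3*u)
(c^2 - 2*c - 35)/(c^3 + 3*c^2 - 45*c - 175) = 1/(c + 5)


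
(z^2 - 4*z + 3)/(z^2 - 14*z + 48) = (z^2 - 4*z + 3)/(z^2 - 14*z + 48)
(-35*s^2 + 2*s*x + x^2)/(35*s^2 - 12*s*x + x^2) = (7*s + x)/(-7*s + x)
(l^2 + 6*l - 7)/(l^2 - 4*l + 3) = (l + 7)/(l - 3)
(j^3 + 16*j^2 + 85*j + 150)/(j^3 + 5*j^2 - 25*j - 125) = (j + 6)/(j - 5)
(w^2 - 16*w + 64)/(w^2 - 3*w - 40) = (w - 8)/(w + 5)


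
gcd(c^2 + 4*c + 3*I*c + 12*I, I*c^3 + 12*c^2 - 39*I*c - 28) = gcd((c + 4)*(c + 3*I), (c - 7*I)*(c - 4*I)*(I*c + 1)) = 1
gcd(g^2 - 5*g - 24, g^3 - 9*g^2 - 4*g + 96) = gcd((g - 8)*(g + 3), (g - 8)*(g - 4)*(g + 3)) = g^2 - 5*g - 24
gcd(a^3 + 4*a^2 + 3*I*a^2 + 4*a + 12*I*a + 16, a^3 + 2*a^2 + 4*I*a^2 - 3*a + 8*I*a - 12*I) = a + 4*I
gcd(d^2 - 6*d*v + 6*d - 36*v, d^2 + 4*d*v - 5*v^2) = 1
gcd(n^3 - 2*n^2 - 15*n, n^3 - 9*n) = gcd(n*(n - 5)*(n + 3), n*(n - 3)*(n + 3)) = n^2 + 3*n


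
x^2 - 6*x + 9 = (x - 3)^2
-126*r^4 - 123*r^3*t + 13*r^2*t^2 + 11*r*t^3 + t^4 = (-3*r + t)*(r + t)*(6*r + t)*(7*r + t)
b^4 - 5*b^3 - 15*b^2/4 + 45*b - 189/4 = (b - 7/2)*(b - 3)*(b - 3/2)*(b + 3)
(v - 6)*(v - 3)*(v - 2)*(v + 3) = v^4 - 8*v^3 + 3*v^2 + 72*v - 108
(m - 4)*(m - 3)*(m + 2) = m^3 - 5*m^2 - 2*m + 24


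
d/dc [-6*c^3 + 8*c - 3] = 8 - 18*c^2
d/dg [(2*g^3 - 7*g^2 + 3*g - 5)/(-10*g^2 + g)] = (-20*g^4 + 4*g^3 + 23*g^2 - 100*g + 5)/(g^2*(100*g^2 - 20*g + 1))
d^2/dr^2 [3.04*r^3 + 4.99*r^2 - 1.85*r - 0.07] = 18.24*r + 9.98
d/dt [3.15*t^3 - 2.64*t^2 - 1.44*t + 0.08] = 9.45*t^2 - 5.28*t - 1.44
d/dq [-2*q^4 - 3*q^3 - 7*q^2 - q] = -8*q^3 - 9*q^2 - 14*q - 1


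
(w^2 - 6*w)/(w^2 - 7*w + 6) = w/(w - 1)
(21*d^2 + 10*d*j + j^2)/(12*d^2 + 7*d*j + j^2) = (7*d + j)/(4*d + j)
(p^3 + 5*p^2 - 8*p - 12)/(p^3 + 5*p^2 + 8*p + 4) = (p^2 + 4*p - 12)/(p^2 + 4*p + 4)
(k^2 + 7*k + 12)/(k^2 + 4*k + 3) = (k + 4)/(k + 1)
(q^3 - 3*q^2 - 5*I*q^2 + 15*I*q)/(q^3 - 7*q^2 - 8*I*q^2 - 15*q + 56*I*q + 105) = q*(q - 3)/(q^2 - q*(7 + 3*I) + 21*I)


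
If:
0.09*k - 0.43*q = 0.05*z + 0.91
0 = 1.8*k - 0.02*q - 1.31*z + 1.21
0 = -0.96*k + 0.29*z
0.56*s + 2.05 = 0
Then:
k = 0.49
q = -2.20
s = -3.66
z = 1.64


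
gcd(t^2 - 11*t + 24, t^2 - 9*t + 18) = t - 3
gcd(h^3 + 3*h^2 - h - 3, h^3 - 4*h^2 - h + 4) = h^2 - 1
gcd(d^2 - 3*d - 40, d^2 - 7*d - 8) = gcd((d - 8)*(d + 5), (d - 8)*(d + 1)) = d - 8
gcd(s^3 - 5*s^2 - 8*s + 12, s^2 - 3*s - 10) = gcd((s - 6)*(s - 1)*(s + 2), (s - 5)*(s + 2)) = s + 2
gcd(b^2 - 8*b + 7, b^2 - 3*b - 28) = b - 7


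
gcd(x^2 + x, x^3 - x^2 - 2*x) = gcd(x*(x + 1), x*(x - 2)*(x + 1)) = x^2 + x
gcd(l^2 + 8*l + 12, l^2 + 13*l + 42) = l + 6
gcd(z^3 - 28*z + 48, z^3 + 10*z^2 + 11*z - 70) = z - 2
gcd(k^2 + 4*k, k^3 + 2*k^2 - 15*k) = k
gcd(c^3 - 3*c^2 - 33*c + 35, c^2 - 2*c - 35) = c^2 - 2*c - 35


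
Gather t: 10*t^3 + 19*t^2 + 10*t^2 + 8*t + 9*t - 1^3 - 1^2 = 10*t^3 + 29*t^2 + 17*t - 2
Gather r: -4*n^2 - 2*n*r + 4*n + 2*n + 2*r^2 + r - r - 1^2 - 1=-4*n^2 - 2*n*r + 6*n + 2*r^2 - 2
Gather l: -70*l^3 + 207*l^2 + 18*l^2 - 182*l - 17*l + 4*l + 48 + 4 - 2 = -70*l^3 + 225*l^2 - 195*l + 50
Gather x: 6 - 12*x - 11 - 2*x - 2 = -14*x - 7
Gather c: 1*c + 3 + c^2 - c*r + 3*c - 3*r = c^2 + c*(4 - r) - 3*r + 3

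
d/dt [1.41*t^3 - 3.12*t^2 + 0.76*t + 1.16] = 4.23*t^2 - 6.24*t + 0.76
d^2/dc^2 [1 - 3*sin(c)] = 3*sin(c)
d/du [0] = 0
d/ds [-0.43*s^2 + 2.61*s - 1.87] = 2.61 - 0.86*s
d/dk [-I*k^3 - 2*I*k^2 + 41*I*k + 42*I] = I*(-3*k^2 - 4*k + 41)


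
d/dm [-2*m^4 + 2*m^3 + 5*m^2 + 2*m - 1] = -8*m^3 + 6*m^2 + 10*m + 2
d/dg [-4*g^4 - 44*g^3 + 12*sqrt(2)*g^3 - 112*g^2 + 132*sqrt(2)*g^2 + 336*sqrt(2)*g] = -16*g^3 - 132*g^2 + 36*sqrt(2)*g^2 - 224*g + 264*sqrt(2)*g + 336*sqrt(2)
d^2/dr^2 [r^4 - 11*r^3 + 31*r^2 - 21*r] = 12*r^2 - 66*r + 62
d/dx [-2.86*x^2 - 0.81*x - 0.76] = -5.72*x - 0.81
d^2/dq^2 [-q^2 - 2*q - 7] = -2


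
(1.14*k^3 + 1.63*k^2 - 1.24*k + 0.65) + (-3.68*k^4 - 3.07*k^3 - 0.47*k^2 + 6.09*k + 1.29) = -3.68*k^4 - 1.93*k^3 + 1.16*k^2 + 4.85*k + 1.94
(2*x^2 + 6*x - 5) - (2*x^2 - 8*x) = 14*x - 5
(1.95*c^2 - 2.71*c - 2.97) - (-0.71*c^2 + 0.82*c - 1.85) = 2.66*c^2 - 3.53*c - 1.12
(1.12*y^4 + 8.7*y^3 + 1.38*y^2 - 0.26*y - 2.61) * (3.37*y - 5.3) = 3.7744*y^5 + 23.383*y^4 - 41.4594*y^3 - 8.1902*y^2 - 7.4177*y + 13.833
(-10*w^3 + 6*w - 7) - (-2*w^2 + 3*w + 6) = -10*w^3 + 2*w^2 + 3*w - 13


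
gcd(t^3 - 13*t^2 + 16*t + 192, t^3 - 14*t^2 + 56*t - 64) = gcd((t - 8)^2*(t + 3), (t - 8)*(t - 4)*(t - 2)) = t - 8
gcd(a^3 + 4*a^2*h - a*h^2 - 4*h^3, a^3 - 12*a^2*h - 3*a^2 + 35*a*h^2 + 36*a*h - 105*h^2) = 1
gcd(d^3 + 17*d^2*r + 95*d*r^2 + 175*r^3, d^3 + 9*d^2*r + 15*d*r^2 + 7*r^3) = d + 7*r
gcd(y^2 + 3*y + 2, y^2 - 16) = 1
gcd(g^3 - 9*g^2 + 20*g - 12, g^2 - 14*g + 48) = g - 6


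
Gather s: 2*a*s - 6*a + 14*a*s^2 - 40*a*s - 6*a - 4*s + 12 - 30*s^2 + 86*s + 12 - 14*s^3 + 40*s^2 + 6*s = -12*a - 14*s^3 + s^2*(14*a + 10) + s*(88 - 38*a) + 24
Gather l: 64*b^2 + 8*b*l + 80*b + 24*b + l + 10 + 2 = 64*b^2 + 104*b + l*(8*b + 1) + 12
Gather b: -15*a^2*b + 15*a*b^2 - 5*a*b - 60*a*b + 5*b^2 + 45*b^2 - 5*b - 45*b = b^2*(15*a + 50) + b*(-15*a^2 - 65*a - 50)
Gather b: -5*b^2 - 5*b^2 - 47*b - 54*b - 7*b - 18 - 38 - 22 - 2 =-10*b^2 - 108*b - 80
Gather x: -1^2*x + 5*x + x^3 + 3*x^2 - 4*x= x^3 + 3*x^2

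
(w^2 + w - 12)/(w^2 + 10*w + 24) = (w - 3)/(w + 6)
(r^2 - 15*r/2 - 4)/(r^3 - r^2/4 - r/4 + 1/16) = 8*(r - 8)/(8*r^2 - 6*r + 1)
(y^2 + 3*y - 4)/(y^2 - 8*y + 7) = (y + 4)/(y - 7)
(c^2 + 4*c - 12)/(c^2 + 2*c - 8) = (c + 6)/(c + 4)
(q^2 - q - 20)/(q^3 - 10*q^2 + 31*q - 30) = (q + 4)/(q^2 - 5*q + 6)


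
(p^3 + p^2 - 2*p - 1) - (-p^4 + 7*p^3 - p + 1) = p^4 - 6*p^3 + p^2 - p - 2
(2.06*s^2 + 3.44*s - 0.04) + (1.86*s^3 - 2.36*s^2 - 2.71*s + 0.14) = 1.86*s^3 - 0.3*s^2 + 0.73*s + 0.1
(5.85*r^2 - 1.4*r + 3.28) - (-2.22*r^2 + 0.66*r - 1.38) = 8.07*r^2 - 2.06*r + 4.66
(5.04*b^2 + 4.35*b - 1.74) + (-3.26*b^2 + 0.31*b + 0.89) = 1.78*b^2 + 4.66*b - 0.85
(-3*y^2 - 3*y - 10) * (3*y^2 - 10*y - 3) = -9*y^4 + 21*y^3 + 9*y^2 + 109*y + 30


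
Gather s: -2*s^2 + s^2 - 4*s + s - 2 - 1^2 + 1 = -s^2 - 3*s - 2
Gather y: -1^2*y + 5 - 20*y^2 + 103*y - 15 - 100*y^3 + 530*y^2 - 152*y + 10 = -100*y^3 + 510*y^2 - 50*y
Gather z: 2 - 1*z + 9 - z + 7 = 18 - 2*z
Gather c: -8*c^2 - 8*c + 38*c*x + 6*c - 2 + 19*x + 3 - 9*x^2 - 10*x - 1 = -8*c^2 + c*(38*x - 2) - 9*x^2 + 9*x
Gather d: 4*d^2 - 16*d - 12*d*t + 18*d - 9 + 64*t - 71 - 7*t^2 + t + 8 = 4*d^2 + d*(2 - 12*t) - 7*t^2 + 65*t - 72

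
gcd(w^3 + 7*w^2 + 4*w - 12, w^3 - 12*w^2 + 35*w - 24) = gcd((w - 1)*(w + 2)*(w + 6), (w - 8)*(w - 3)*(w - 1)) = w - 1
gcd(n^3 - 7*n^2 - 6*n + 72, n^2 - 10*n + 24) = n^2 - 10*n + 24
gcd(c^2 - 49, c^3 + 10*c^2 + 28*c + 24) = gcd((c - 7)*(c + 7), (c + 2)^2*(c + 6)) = 1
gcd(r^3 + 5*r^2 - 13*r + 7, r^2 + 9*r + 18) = 1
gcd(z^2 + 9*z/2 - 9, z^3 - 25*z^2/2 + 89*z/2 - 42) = z - 3/2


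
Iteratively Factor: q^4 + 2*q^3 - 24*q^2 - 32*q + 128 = (q - 4)*(q^3 + 6*q^2 - 32) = (q - 4)*(q + 4)*(q^2 + 2*q - 8) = (q - 4)*(q + 4)^2*(q - 2)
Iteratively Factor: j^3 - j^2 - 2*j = (j - 2)*(j^2 + j) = j*(j - 2)*(j + 1)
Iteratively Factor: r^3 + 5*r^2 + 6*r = (r + 2)*(r^2 + 3*r) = (r + 2)*(r + 3)*(r)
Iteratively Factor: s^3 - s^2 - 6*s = (s + 2)*(s^2 - 3*s) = (s - 3)*(s + 2)*(s)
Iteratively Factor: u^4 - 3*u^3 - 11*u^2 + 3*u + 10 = (u + 2)*(u^3 - 5*u^2 - u + 5) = (u - 1)*(u + 2)*(u^2 - 4*u - 5) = (u - 1)*(u + 1)*(u + 2)*(u - 5)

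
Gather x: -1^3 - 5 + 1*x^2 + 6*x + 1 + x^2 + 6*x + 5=2*x^2 + 12*x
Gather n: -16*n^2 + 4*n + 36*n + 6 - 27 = -16*n^2 + 40*n - 21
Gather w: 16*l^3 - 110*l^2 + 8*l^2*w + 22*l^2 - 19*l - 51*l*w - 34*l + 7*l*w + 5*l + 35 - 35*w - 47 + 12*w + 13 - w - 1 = 16*l^3 - 88*l^2 - 48*l + w*(8*l^2 - 44*l - 24)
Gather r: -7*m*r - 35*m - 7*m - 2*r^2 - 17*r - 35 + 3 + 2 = -42*m - 2*r^2 + r*(-7*m - 17) - 30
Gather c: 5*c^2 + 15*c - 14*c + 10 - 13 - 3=5*c^2 + c - 6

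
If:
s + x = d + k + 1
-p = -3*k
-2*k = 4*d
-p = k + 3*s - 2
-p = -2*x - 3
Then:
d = 11/4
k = -11/2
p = -33/2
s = 8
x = -39/4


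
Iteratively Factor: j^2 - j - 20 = (j - 5)*(j + 4)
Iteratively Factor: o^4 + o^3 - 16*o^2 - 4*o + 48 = (o - 2)*(o^3 + 3*o^2 - 10*o - 24) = (o - 3)*(o - 2)*(o^2 + 6*o + 8) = (o - 3)*(o - 2)*(o + 2)*(o + 4)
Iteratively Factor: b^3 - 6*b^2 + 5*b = (b - 1)*(b^2 - 5*b) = (b - 5)*(b - 1)*(b)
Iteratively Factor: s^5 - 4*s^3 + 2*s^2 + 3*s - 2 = (s - 1)*(s^4 + s^3 - 3*s^2 - s + 2) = (s - 1)^2*(s^3 + 2*s^2 - s - 2) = (s - 1)^2*(s + 1)*(s^2 + s - 2) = (s - 1)^3*(s + 1)*(s + 2)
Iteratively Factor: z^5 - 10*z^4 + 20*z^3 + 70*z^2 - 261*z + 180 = (z - 5)*(z^4 - 5*z^3 - 5*z^2 + 45*z - 36) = (z - 5)*(z - 4)*(z^3 - z^2 - 9*z + 9) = (z - 5)*(z - 4)*(z - 3)*(z^2 + 2*z - 3) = (z - 5)*(z - 4)*(z - 3)*(z - 1)*(z + 3)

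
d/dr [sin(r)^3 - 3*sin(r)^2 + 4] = 3*(sin(r) - 2)*sin(r)*cos(r)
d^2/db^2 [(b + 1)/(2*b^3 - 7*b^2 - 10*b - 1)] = 2*(12*b^2 - 54*b + 83)/(8*b^6 - 108*b^5 + 474*b^4 - 621*b^3 - 237*b^2 - 27*b - 1)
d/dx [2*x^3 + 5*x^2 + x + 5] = 6*x^2 + 10*x + 1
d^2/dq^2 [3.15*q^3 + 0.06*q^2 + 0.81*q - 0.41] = 18.9*q + 0.12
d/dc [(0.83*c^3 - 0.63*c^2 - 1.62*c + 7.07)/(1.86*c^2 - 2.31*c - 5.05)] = (1.5438*c^4 - 3.8346*c^3 - 8.106*c^2 - 19.9374*c + 24.5127)/(3.4596*c^4 - 8.5932*c^3 - 13.4499*c^2 + 23.331*c + 25.5025)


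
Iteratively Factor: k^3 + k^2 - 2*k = (k + 2)*(k^2 - k) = k*(k + 2)*(k - 1)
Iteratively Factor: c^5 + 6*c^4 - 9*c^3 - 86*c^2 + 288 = (c + 4)*(c^4 + 2*c^3 - 17*c^2 - 18*c + 72) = (c - 2)*(c + 4)*(c^3 + 4*c^2 - 9*c - 36) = (c - 3)*(c - 2)*(c + 4)*(c^2 + 7*c + 12) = (c - 3)*(c - 2)*(c + 4)^2*(c + 3)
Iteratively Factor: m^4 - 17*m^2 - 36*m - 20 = (m + 1)*(m^3 - m^2 - 16*m - 20) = (m + 1)*(m + 2)*(m^2 - 3*m - 10) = (m - 5)*(m + 1)*(m + 2)*(m + 2)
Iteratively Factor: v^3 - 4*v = (v - 2)*(v^2 + 2*v) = v*(v - 2)*(v + 2)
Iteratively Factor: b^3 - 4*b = (b - 2)*(b^2 + 2*b) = (b - 2)*(b + 2)*(b)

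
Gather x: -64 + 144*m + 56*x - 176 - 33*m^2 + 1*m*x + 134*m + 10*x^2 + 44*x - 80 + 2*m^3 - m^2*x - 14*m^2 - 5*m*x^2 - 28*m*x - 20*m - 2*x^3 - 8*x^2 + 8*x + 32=2*m^3 - 47*m^2 + 258*m - 2*x^3 + x^2*(2 - 5*m) + x*(-m^2 - 27*m + 108) - 288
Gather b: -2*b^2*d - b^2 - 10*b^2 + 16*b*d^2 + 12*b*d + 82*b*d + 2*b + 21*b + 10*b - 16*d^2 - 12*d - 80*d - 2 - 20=b^2*(-2*d - 11) + b*(16*d^2 + 94*d + 33) - 16*d^2 - 92*d - 22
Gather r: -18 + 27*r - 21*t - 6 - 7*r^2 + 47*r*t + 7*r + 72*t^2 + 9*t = -7*r^2 + r*(47*t + 34) + 72*t^2 - 12*t - 24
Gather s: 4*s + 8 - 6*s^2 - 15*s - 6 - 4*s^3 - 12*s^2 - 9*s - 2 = -4*s^3 - 18*s^2 - 20*s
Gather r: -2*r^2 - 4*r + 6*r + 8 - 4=-2*r^2 + 2*r + 4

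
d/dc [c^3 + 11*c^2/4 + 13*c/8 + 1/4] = 3*c^2 + 11*c/2 + 13/8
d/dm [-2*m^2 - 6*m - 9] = -4*m - 6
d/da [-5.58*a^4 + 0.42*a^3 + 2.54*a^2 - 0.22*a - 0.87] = -22.32*a^3 + 1.26*a^2 + 5.08*a - 0.22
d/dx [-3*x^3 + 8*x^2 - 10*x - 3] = -9*x^2 + 16*x - 10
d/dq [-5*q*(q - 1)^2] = 5*(1 - 3*q)*(q - 1)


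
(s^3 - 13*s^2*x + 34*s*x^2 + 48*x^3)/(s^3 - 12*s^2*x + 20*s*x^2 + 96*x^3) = (s + x)/(s + 2*x)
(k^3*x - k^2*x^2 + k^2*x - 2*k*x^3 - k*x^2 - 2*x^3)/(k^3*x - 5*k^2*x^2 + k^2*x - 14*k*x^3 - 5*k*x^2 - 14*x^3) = (-k^2 + k*x + 2*x^2)/(-k^2 + 5*k*x + 14*x^2)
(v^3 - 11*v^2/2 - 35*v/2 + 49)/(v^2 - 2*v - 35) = (v^2 + 3*v/2 - 7)/(v + 5)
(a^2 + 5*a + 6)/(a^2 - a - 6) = (a + 3)/(a - 3)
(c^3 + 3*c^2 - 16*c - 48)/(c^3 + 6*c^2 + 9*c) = (c^2 - 16)/(c*(c + 3))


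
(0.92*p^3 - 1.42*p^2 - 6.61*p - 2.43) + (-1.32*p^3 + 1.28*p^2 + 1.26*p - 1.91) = -0.4*p^3 - 0.14*p^2 - 5.35*p - 4.34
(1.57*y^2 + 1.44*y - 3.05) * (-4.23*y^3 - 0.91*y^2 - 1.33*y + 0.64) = -6.6411*y^5 - 7.5199*y^4 + 9.503*y^3 + 1.8651*y^2 + 4.9781*y - 1.952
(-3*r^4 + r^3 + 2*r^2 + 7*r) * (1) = -3*r^4 + r^3 + 2*r^2 + 7*r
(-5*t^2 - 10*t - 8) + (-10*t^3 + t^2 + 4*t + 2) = -10*t^3 - 4*t^2 - 6*t - 6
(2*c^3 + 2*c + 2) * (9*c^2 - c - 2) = 18*c^5 - 2*c^4 + 14*c^3 + 16*c^2 - 6*c - 4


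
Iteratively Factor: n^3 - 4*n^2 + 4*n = (n - 2)*(n^2 - 2*n) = n*(n - 2)*(n - 2)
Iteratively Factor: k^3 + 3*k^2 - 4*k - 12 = (k + 3)*(k^2 - 4) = (k - 2)*(k + 3)*(k + 2)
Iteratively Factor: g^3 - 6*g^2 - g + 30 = (g + 2)*(g^2 - 8*g + 15) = (g - 3)*(g + 2)*(g - 5)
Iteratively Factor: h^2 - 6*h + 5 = (h - 1)*(h - 5)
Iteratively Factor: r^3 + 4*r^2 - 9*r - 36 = (r - 3)*(r^2 + 7*r + 12) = (r - 3)*(r + 3)*(r + 4)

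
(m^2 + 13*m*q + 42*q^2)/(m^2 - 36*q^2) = (-m - 7*q)/(-m + 6*q)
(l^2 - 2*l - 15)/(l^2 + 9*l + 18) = (l - 5)/(l + 6)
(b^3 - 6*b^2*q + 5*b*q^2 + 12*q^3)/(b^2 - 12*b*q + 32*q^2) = (-b^2 + 2*b*q + 3*q^2)/(-b + 8*q)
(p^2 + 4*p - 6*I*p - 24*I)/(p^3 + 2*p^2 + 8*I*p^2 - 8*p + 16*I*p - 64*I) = (p - 6*I)/(p^2 + p*(-2 + 8*I) - 16*I)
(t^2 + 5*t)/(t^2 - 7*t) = (t + 5)/(t - 7)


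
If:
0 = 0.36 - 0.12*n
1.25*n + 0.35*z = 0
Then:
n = 3.00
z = -10.71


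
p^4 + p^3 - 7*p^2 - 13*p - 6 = (p - 3)*(p + 1)^2*(p + 2)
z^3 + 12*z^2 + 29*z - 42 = (z - 1)*(z + 6)*(z + 7)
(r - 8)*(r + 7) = r^2 - r - 56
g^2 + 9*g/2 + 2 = (g + 1/2)*(g + 4)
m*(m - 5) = m^2 - 5*m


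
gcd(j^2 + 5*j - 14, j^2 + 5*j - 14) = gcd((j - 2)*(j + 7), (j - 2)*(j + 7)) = j^2 + 5*j - 14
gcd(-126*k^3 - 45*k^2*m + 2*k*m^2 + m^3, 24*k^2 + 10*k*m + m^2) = 6*k + m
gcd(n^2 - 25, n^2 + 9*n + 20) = n + 5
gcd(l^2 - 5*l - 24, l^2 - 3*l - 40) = l - 8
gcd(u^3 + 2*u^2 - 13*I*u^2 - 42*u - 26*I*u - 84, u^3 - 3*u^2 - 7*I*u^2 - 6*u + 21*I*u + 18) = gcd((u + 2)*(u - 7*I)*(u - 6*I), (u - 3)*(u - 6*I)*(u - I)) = u - 6*I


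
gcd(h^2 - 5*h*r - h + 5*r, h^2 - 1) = h - 1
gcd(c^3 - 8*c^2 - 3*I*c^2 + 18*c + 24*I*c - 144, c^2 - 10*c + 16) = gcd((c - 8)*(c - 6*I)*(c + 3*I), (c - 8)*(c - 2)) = c - 8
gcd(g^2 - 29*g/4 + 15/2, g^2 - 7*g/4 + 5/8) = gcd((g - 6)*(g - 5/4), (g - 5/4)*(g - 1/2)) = g - 5/4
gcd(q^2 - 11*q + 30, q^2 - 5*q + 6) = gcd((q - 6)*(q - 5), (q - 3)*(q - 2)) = 1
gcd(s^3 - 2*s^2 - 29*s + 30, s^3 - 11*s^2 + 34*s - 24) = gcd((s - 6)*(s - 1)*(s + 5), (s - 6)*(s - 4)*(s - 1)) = s^2 - 7*s + 6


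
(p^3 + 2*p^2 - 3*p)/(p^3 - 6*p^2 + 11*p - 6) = p*(p + 3)/(p^2 - 5*p + 6)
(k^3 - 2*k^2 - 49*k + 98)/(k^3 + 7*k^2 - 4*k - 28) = (k - 7)/(k + 2)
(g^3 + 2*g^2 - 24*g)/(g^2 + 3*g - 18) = g*(g - 4)/(g - 3)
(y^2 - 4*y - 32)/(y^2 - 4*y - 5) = (-y^2 + 4*y + 32)/(-y^2 + 4*y + 5)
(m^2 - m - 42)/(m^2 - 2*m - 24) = (-m^2 + m + 42)/(-m^2 + 2*m + 24)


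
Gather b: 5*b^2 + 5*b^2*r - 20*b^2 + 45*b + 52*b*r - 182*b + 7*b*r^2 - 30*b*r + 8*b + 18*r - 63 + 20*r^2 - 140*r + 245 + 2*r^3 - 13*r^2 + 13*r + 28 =b^2*(5*r - 15) + b*(7*r^2 + 22*r - 129) + 2*r^3 + 7*r^2 - 109*r + 210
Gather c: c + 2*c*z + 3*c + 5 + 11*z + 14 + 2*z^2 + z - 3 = c*(2*z + 4) + 2*z^2 + 12*z + 16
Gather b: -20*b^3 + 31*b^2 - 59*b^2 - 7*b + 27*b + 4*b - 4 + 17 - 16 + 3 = -20*b^3 - 28*b^2 + 24*b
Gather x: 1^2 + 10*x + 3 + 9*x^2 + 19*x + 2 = 9*x^2 + 29*x + 6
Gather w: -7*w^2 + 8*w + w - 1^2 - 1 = -7*w^2 + 9*w - 2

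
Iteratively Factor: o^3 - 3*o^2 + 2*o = (o - 1)*(o^2 - 2*o) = (o - 2)*(o - 1)*(o)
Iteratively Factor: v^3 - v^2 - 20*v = (v + 4)*(v^2 - 5*v) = (v - 5)*(v + 4)*(v)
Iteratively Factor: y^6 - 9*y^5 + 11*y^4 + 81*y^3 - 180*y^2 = (y)*(y^5 - 9*y^4 + 11*y^3 + 81*y^2 - 180*y) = y*(y - 3)*(y^4 - 6*y^3 - 7*y^2 + 60*y) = y*(y - 4)*(y - 3)*(y^3 - 2*y^2 - 15*y) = y*(y - 4)*(y - 3)*(y + 3)*(y^2 - 5*y) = y^2*(y - 4)*(y - 3)*(y + 3)*(y - 5)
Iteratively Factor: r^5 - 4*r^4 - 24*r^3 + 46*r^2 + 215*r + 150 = (r + 3)*(r^4 - 7*r^3 - 3*r^2 + 55*r + 50) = (r - 5)*(r + 3)*(r^3 - 2*r^2 - 13*r - 10) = (r - 5)^2*(r + 3)*(r^2 + 3*r + 2) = (r - 5)^2*(r + 2)*(r + 3)*(r + 1)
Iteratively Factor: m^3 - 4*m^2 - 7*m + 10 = (m - 5)*(m^2 + m - 2) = (m - 5)*(m - 1)*(m + 2)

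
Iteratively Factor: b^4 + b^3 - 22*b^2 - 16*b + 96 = (b + 3)*(b^3 - 2*b^2 - 16*b + 32) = (b + 3)*(b + 4)*(b^2 - 6*b + 8) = (b - 4)*(b + 3)*(b + 4)*(b - 2)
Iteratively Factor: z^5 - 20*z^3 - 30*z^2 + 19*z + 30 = (z - 1)*(z^4 + z^3 - 19*z^2 - 49*z - 30) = (z - 1)*(z + 3)*(z^3 - 2*z^2 - 13*z - 10) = (z - 5)*(z - 1)*(z + 3)*(z^2 + 3*z + 2) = (z - 5)*(z - 1)*(z + 1)*(z + 3)*(z + 2)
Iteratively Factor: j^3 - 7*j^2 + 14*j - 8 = (j - 4)*(j^2 - 3*j + 2) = (j - 4)*(j - 2)*(j - 1)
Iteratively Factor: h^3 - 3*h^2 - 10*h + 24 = (h + 3)*(h^2 - 6*h + 8) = (h - 4)*(h + 3)*(h - 2)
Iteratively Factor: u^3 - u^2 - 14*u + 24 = (u - 2)*(u^2 + u - 12) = (u - 3)*(u - 2)*(u + 4)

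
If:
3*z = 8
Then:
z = 8/3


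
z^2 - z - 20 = (z - 5)*(z + 4)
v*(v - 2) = v^2 - 2*v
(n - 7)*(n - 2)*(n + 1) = n^3 - 8*n^2 + 5*n + 14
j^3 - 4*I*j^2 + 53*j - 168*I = (j - 8*I)*(j - 3*I)*(j + 7*I)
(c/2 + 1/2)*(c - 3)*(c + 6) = c^3/2 + 2*c^2 - 15*c/2 - 9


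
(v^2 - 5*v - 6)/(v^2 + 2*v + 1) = (v - 6)/(v + 1)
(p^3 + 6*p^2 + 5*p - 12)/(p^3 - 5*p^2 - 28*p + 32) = (p + 3)/(p - 8)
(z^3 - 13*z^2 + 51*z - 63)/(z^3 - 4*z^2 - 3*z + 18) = (z - 7)/(z + 2)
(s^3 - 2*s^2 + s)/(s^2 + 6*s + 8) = s*(s^2 - 2*s + 1)/(s^2 + 6*s + 8)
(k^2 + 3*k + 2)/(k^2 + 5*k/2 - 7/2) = 2*(k^2 + 3*k + 2)/(2*k^2 + 5*k - 7)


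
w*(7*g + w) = 7*g*w + w^2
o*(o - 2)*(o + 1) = o^3 - o^2 - 2*o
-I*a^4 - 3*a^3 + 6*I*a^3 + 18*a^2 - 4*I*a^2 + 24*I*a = a*(a - 6)*(a - 4*I)*(-I*a + 1)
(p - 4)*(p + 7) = p^2 + 3*p - 28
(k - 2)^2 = k^2 - 4*k + 4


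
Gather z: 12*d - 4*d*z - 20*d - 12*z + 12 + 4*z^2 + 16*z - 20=-8*d + 4*z^2 + z*(4 - 4*d) - 8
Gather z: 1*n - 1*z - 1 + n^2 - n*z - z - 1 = n^2 + n + z*(-n - 2) - 2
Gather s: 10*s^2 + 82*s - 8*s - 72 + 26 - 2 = 10*s^2 + 74*s - 48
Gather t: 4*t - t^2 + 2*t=-t^2 + 6*t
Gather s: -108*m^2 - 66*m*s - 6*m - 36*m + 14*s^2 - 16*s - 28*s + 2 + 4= -108*m^2 - 42*m + 14*s^2 + s*(-66*m - 44) + 6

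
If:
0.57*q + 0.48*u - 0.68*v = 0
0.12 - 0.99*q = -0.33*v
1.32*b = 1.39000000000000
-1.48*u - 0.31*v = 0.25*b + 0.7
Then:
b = 1.05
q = -0.02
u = -0.56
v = -0.41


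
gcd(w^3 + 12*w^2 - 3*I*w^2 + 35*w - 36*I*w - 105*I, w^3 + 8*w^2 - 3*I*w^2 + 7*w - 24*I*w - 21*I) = w^2 + w*(7 - 3*I) - 21*I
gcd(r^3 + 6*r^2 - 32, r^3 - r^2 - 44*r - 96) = r + 4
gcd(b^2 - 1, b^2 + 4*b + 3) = b + 1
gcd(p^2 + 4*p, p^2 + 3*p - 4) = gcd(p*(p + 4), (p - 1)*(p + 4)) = p + 4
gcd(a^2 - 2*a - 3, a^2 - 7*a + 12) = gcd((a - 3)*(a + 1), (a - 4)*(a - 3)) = a - 3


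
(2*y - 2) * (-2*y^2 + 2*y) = -4*y^3 + 8*y^2 - 4*y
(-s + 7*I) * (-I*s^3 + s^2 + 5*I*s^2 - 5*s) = I*s^4 + 6*s^3 - 5*I*s^3 - 30*s^2 + 7*I*s^2 - 35*I*s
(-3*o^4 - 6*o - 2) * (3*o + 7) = -9*o^5 - 21*o^4 - 18*o^2 - 48*o - 14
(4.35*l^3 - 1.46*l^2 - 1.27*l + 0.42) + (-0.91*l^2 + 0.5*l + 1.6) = 4.35*l^3 - 2.37*l^2 - 0.77*l + 2.02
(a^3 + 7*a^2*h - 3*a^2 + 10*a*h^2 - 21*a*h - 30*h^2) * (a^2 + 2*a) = a^5 + 7*a^4*h - a^4 + 10*a^3*h^2 - 7*a^3*h - 6*a^3 - 10*a^2*h^2 - 42*a^2*h - 60*a*h^2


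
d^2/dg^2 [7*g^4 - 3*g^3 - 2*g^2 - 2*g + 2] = 84*g^2 - 18*g - 4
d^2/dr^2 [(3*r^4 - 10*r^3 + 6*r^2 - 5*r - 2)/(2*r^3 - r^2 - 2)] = 2*(7*r^6 - 24*r^5 - 240*r^4 + 215*r^3 - 90*r^2 - 114*r + 28)/(8*r^9 - 12*r^8 + 6*r^7 - 25*r^6 + 24*r^5 - 6*r^4 + 24*r^3 - 12*r^2 - 8)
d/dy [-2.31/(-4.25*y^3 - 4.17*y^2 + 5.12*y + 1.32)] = (-29.4525*y^2 - 19.2654*y + 11.8272)/(4.25*y^3 + 4.17*y^2 - 5.12*y - 1.32)^2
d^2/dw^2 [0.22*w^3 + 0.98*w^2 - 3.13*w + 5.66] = 1.32*w + 1.96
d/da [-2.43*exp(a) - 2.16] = -2.43*exp(a)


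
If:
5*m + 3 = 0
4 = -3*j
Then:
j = -4/3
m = -3/5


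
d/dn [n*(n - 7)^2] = (n - 7)*(3*n - 7)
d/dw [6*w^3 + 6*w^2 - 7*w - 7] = 18*w^2 + 12*w - 7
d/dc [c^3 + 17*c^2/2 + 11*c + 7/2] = 3*c^2 + 17*c + 11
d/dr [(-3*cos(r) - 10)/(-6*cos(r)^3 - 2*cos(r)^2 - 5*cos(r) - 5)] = 4*(36*cos(r)^3 + 186*cos(r)^2 + 40*cos(r) + 35)*sin(r)/(-4*sin(r)^2 + 19*cos(r) + 3*cos(3*r) + 14)^2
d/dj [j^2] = 2*j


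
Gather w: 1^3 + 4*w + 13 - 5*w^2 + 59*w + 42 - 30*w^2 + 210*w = -35*w^2 + 273*w + 56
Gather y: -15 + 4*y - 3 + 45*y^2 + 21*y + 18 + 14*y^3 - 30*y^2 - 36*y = 14*y^3 + 15*y^2 - 11*y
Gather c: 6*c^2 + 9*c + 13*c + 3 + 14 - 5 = 6*c^2 + 22*c + 12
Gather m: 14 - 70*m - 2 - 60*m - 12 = -130*m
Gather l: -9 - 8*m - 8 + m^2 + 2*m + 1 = m^2 - 6*m - 16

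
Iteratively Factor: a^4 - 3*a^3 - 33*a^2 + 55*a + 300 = (a + 4)*(a^3 - 7*a^2 - 5*a + 75) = (a + 3)*(a + 4)*(a^2 - 10*a + 25) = (a - 5)*(a + 3)*(a + 4)*(a - 5)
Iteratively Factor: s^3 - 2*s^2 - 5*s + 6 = (s - 3)*(s^2 + s - 2) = (s - 3)*(s - 1)*(s + 2)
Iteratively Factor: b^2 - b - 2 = (b + 1)*(b - 2)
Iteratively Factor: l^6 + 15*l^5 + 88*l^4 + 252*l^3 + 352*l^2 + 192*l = (l + 2)*(l^5 + 13*l^4 + 62*l^3 + 128*l^2 + 96*l) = (l + 2)^2*(l^4 + 11*l^3 + 40*l^2 + 48*l) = (l + 2)^2*(l + 4)*(l^3 + 7*l^2 + 12*l) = (l + 2)^2*(l + 4)^2*(l^2 + 3*l) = (l + 2)^2*(l + 3)*(l + 4)^2*(l)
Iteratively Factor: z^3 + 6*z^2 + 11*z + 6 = (z + 3)*(z^2 + 3*z + 2) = (z + 2)*(z + 3)*(z + 1)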